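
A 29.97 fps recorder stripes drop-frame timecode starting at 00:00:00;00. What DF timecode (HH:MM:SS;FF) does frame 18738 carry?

00:10:25;06

Each 10-minute DF block holds 10 × 60 × 30 − 9 × 2 = 17982 frames. 18738 ÷ 17982 → 1 full block, remainder 756.
Within the partial block the first minute is 1800 frames and each further minute 1798, so 0 further minute boundaries passed. Total skipped labels = 18 × 1 + 2 × 0 = 18.
Non-drop label index = 18738 + 18 = 18756; at 30 labels/s that is 00:10:25:06, i.e. DF 00:10:25;06.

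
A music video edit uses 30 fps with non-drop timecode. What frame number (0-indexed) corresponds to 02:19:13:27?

Total seconds to the label: (2 × 3600 + 19 × 60 + 13) = 8353.
Frame index = 8353 × 30 + 27 = 250617.

frame 250617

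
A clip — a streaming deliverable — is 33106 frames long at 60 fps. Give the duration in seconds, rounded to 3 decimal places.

Running time = 33106 × 1/60 = 16553/30 s ≈ 551.767 s.

551.767 seconds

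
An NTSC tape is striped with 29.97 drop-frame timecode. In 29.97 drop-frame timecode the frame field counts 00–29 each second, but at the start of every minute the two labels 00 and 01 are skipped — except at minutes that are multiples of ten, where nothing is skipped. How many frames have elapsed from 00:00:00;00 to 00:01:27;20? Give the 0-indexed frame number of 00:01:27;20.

As if non-drop at 30 labels/s: (0 × 3600 + 1 × 60 + 27) × 30 + 20 = 2630.
Minute boundaries passed: 1; those not divisible by 10: 1 − 0 = 1; dropped labels = 2 × 1 = 2.
Actual frame index = 2630 − 2 = 2628.

2628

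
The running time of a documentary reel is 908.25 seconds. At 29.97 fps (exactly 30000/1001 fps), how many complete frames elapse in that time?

Frames = 908.25 × 30000/1001 = 3892500/143 ≈ 27220.2797.
Complete frames: 27220.

27220 frames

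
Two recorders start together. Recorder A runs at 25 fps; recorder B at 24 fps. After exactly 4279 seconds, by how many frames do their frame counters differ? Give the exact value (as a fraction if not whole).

4279 frames

A emits 25 × 4279 = 106975 frames; B emits 24 × 4279 = 102696.
Difference = 4279 frames; B is behind A.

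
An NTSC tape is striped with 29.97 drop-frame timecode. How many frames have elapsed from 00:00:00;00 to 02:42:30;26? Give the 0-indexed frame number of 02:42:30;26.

Complete 10-minute blocks: 16, each 17982 frames → 287712.
Remaining 2 whole minutes in the current block: 1800 + 1 × 1798 = 3598 frames.
Within the current minute: 30 × 30 + 26 − 2 = 924 (labels ;00/;01 skipped at this minute). Total = 287712 + 3598 + 924 = 292234.

292234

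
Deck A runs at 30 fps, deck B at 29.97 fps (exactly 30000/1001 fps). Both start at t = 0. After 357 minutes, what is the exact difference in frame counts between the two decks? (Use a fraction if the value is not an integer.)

357 min = 21420 s.
A emits 30 × 21420 = 642600 frames; B emits 30000/1001 × 21420 = 91800000/143.
Difference = 91800/143 frames (≈ 641.9580); B is behind A.

91800/143 frames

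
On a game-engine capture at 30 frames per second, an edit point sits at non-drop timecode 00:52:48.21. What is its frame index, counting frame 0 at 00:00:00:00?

Total seconds to the label: (0 × 3600 + 52 × 60 + 48) = 3168.
Frame index = 3168 × 30 + 21 = 95061.

95061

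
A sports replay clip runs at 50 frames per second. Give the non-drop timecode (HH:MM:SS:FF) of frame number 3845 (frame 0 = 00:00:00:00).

3845 ÷ 50 = 76 full seconds, remainder 45 frames.
76 s = 0 h 1 min 16 s.
Timecode: 00:01:16:45.

00:01:16:45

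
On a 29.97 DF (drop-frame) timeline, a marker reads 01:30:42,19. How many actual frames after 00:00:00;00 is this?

163117

As if non-drop at 30 labels/s: (1 × 3600 + 30 × 60 + 42) × 30 + 19 = 163279.
Minute boundaries passed: 90; those not divisible by 10: 90 − 9 = 81; dropped labels = 2 × 81 = 162.
Actual frame index = 163279 − 162 = 163117.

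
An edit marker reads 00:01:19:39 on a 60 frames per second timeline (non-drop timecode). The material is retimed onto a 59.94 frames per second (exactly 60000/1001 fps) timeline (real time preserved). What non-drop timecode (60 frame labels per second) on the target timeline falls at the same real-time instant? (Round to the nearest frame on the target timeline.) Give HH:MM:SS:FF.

00:01:19:34

Source frame index: (0×3600 + 1×60 + 19) × 60 + 39 = 4779.
Real time: 4779 / (60) = 1593/20 s.
Target frame: (1593/20) × (60000/1001) = 4779000/1001 ≈ 4774.226 → 4774.
At 60 labels/s: frame 4774 → 00:01:19:34.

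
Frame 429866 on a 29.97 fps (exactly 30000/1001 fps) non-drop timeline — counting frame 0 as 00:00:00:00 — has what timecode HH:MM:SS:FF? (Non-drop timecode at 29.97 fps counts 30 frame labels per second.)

429866 ÷ 30 = 14328 full seconds, remainder 26 frames.
14328 s = 3 h 58 min 48 s.
Timecode: 03:58:48:26.

03:58:48:26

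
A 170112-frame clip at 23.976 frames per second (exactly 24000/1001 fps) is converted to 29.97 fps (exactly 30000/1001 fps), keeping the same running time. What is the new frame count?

212640 frames

Target frames = source frames × (target rate / source rate) = 170112 × (30000/1001)/(24000/1001) = 170112 × 5/4 = 212640.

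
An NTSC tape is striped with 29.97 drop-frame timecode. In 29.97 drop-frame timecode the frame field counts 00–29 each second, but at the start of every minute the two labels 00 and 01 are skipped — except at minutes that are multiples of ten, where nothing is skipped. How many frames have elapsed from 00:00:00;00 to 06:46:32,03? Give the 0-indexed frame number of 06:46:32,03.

Complete 10-minute blocks: 40, each 17982 frames → 719280.
Remaining 6 whole minutes in the current block: 1800 + 5 × 1798 = 10790 frames.
Within the current minute: 32 × 30 + 3 − 2 = 961 (labels ;00/;01 skipped at this minute). Total = 719280 + 10790 + 961 = 731031.

731031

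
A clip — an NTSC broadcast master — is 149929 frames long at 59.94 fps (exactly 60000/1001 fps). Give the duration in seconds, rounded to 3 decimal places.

Running time = 149929 × 1001/60000 = 150078929/60000 s ≈ 2501.315 s.

2501.315 seconds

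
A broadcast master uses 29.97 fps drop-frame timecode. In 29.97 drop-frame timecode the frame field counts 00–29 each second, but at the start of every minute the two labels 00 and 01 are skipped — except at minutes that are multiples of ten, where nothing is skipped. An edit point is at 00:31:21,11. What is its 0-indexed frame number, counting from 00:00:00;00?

56385

As if non-drop at 30 labels/s: (0 × 3600 + 31 × 60 + 21) × 30 + 11 = 56441.
Minute boundaries passed: 31; those not divisible by 10: 31 − 3 = 28; dropped labels = 2 × 28 = 56.
Actual frame index = 56441 − 56 = 56385.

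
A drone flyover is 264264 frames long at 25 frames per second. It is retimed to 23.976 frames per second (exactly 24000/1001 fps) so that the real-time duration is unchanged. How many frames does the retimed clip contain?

253440 frames

Target frames = source frames × (target rate / source rate) = 264264 × (24000/1001)/(25) = 264264 × 960/1001 = 253440.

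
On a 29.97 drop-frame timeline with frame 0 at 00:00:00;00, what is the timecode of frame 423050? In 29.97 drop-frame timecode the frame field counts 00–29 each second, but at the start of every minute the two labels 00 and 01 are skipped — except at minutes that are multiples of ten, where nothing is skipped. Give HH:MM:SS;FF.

03:55:15;24

Each 10-minute DF block holds 10 × 60 × 30 − 9 × 2 = 17982 frames. 423050 ÷ 17982 → 23 full blocks, remainder 9464.
Within the partial block the first minute is 1800 frames and each further minute 1798, so 5 further minute boundaries passed. Total skipped labels = 18 × 23 + 2 × 5 = 424.
Non-drop label index = 423050 + 424 = 423474; at 30 labels/s that is 03:55:15:24, i.e. DF 03:55:15;24.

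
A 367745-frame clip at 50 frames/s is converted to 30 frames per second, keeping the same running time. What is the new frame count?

Target frames = source frames × (target rate / source rate) = 367745 × (30)/(50) = 367745 × 3/5 = 220647.

220647 frames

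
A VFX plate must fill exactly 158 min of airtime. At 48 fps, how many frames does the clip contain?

158 min = 9480 s.
Frames = 9480 × 48 = 455040.

455040 frames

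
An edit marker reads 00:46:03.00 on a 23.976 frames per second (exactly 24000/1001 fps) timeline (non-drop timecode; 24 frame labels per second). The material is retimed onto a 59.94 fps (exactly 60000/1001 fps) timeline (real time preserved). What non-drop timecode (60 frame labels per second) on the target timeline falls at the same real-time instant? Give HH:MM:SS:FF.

Source frame index: (0×3600 + 46×60 + 3) × 24 + 0 = 66312.
Real time: 66312 / (24000/1001) = 2765763/1000 s.
Target frame: (2765763/1000) × (60000/1001) = 165780.
At 60 labels/s: frame 165780 → 00:46:03:00.

00:46:03:00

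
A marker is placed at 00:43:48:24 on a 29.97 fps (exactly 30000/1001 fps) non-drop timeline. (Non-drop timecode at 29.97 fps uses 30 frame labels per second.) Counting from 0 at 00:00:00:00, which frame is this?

Total seconds to the label: (0 × 3600 + 43 × 60 + 48) = 2628.
Frame index = 2628 × 30 + 24 = 78864.

frame 78864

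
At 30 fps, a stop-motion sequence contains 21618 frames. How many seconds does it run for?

Running time = 21618 / (30) = 720.6 s.

720.6 seconds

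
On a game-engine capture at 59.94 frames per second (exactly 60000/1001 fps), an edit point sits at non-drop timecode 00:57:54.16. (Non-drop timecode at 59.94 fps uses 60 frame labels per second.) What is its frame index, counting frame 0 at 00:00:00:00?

frame 208456

Total seconds to the label: (0 × 3600 + 57 × 60 + 54) = 3474.
Frame index = 3474 × 60 + 16 = 208456.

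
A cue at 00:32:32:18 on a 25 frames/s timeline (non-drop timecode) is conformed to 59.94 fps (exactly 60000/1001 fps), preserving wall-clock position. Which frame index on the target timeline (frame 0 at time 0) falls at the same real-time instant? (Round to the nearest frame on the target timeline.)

frame 117046

Source frame index: (0×3600 + 32×60 + 32) × 25 + 18 = 48818.
Real time: 48818 / (25) = 48818/25 s.
Target frame: (48818/25) × (60000/1001) = 1521600/13 ≈ 117046.154 → 117046.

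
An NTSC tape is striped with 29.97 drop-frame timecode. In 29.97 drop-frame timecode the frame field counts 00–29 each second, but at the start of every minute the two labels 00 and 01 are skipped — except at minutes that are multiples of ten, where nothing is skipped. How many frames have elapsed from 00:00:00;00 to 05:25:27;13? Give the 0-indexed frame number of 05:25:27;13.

Complete 10-minute blocks: 32, each 17982 frames → 575424.
Remaining 5 whole minutes in the current block: 1800 + 4 × 1798 = 8992 frames.
Within the current minute: 27 × 30 + 13 − 2 = 821 (labels ;00/;01 skipped at this minute). Total = 575424 + 8992 + 821 = 585237.

585237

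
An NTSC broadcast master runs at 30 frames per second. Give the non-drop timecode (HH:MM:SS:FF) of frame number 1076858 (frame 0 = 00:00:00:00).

1076858 ÷ 30 = 35895 full seconds, remainder 8 frames.
35895 s = 9 h 58 min 15 s.
Timecode: 09:58:15:08.

09:58:15:08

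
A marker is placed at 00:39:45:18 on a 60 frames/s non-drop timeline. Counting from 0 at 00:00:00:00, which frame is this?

143118

Total seconds to the label: (0 × 3600 + 39 × 60 + 45) = 2385.
Frame index = 2385 × 60 + 18 = 143118.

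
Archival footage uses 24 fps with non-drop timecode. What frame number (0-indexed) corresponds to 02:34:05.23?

221903

Total seconds to the label: (2 × 3600 + 34 × 60 + 5) = 9245.
Frame index = 9245 × 24 + 23 = 221903.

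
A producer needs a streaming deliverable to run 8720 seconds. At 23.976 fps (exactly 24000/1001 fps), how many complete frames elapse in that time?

Frames = 8720 × 24000/1001 = 209280000/1001 ≈ 209070.9291.
Complete frames: 209070.

209070 frames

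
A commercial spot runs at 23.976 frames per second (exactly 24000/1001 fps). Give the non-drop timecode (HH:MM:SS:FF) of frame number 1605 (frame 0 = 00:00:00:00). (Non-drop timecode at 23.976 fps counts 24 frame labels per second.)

00:01:06:21

1605 ÷ 24 = 66 full seconds, remainder 21 frames.
66 s = 0 h 1 min 6 s.
Timecode: 00:01:06:21.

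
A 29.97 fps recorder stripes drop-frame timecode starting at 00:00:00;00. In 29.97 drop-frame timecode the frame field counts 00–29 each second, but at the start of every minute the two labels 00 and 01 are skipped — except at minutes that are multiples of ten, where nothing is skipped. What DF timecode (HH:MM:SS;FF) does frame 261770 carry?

02:25:34;12

Ten DF minutes hold 17982 frames, so frame 261770 lies in block 14 (frames 251748–269729) with 10022 frames into that block.
The block's first minute is 1800 frames and the rest 1798 each; 10022 frames reaches minute 5, so 14 × 18 + 5 × 2 = 262 labels have been skipped so far.
Adding those back, label number 261770 + 262 = 262032 at 30 labels/s is 8734 s + 12 f = 2 h 25 min 34 s frame 12, i.e. 02:25:34;12.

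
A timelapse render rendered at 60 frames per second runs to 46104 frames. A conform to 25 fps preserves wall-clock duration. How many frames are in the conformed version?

19210 frames

Target frames = source frames × (target rate / source rate) = 46104 × (25)/(60) = 46104 × 5/12 = 19210.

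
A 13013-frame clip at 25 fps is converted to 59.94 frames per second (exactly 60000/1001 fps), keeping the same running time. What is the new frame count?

31200 frames

Target frames = source frames × (target rate / source rate) = 13013 × (60000/1001)/(25) = 13013 × 2400/1001 = 31200.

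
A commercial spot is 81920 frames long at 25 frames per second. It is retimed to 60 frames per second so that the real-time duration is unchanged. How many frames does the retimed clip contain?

Target frames = source frames × (target rate / source rate) = 81920 × (60)/(25) = 81920 × 12/5 = 196608.

196608 frames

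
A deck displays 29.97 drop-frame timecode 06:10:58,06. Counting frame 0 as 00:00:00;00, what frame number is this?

667080

As if non-drop at 30 labels/s: (6 × 3600 + 10 × 60 + 58) × 30 + 6 = 667746.
Minute boundaries passed: 370; those not divisible by 10: 370 − 37 = 333; dropped labels = 2 × 333 = 666.
Actual frame index = 667746 − 666 = 667080.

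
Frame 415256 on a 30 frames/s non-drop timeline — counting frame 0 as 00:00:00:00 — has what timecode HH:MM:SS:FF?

03:50:41:26

415256 ÷ 30 = 13841 full seconds, remainder 26 frames.
13841 s = 3 h 50 min 41 s.
Timecode: 03:50:41:26.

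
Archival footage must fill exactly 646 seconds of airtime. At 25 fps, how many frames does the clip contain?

Frames = 646 × 25 = 16150.

16150 frames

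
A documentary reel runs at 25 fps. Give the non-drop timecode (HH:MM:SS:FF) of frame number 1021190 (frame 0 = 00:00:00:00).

1021190 ÷ 25 = 40847 full seconds, remainder 15 frames.
40847 s = 11 h 20 min 47 s.
Timecode: 11:20:47:15.

11:20:47:15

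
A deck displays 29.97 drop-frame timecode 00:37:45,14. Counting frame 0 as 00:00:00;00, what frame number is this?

As if non-drop at 30 labels/s: (0 × 3600 + 37 × 60 + 45) × 30 + 14 = 67964.
Minute boundaries passed: 37; those not divisible by 10: 37 − 3 = 34; dropped labels = 2 × 34 = 68.
Actual frame index = 67964 − 68 = 67896.

67896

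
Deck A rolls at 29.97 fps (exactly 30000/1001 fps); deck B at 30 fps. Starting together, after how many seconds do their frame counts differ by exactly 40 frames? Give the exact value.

4004/3 seconds

The gap grows by |30 − 30000/1001| = 30/1001 frames per second.
Time for a 40-frame gap: 40 ÷ (30/1001) = 4004/3 s.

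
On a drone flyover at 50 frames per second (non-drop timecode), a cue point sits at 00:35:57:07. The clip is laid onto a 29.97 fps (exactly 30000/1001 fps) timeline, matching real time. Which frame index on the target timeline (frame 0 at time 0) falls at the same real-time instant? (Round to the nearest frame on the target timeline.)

Source frame index: (0×3600 + 35×60 + 57) × 50 + 7 = 107857.
Real time: 107857 / (50) = 107857/50 s.
Target frame: (107857/50) × (30000/1001) = 64714200/1001 ≈ 64649.550 → 64650.

frame 64650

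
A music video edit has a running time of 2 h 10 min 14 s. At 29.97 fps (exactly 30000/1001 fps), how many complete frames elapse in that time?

2 h 10 min 14 s = 7814 s.
Frames = 7814 × 30000/1001 = 234420000/1001 ≈ 234185.8142.
Complete frames: 234185.

234185 frames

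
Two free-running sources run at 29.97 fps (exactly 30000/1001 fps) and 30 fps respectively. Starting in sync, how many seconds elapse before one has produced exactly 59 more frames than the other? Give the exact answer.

59059/30 seconds

The gap grows by |30 − 30000/1001| = 30/1001 frames per second.
Time for a 59-frame gap: 59 ÷ (30/1001) = 59059/30 s.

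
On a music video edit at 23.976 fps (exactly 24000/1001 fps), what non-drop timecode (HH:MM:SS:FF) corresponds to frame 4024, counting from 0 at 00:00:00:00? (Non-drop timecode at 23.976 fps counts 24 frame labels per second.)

4024 ÷ 24 = 167 full seconds, remainder 16 frames.
167 s = 0 h 2 min 47 s.
Timecode: 00:02:47:16.

00:02:47:16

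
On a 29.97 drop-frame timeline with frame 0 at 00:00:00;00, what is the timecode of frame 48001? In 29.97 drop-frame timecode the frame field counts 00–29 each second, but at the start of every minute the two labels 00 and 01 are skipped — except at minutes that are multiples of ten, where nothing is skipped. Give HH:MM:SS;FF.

00:26:41;19

Each 10-minute DF block holds 10 × 60 × 30 − 9 × 2 = 17982 frames. 48001 ÷ 17982 → 2 full blocks, remainder 12037.
Within the partial block the first minute is 1800 frames and each further minute 1798, so 6 further minute boundaries passed. Total skipped labels = 18 × 2 + 2 × 6 = 48.
Non-drop label index = 48001 + 48 = 48049; at 30 labels/s that is 00:26:41:19, i.e. DF 00:26:41;19.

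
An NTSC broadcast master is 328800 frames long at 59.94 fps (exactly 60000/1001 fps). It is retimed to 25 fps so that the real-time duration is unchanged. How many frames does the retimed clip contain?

137137 frames

Target frames = source frames × (target rate / source rate) = 328800 × (25)/(60000/1001) = 328800 × 1001/2400 = 137137.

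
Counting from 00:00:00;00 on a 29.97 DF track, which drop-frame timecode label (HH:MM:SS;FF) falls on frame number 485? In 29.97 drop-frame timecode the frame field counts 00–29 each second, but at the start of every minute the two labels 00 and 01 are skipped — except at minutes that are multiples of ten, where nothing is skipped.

Ten DF minutes hold 17982 frames, so frame 485 lies in block 0 (frames 0–17981) with 485 frames into that block.
The block's first minute is 1800 frames and the rest 1798 each; 485 frames reaches minute 0, so 0 × 18 + 0 × 2 = 0 labels have been skipped so far.
Adding those back, label number 485 + 0 = 485 at 30 labels/s is 16 s + 5 f = 0 h 0 min 16 s frame 5, i.e. 00:00:16;05.

00:00:16;05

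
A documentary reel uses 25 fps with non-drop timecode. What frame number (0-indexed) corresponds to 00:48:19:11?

frame 72486

Total seconds to the label: (0 × 3600 + 48 × 60 + 19) = 2899.
Frame index = 2899 × 25 + 11 = 72486.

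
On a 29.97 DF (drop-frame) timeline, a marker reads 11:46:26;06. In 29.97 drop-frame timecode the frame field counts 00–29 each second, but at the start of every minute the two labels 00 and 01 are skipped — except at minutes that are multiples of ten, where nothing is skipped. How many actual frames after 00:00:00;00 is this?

1270314

Complete 10-minute blocks: 70, each 17982 frames → 1258740.
Remaining 6 whole minutes in the current block: 1800 + 5 × 1798 = 10790 frames.
Within the current minute: 26 × 30 + 6 − 2 = 784 (labels ;00/;01 skipped at this minute). Total = 1258740 + 10790 + 784 = 1270314.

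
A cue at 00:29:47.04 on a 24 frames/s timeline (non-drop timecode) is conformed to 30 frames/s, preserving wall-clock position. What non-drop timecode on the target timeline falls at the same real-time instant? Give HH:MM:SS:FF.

Source frame index: (0×3600 + 29×60 + 47) × 24 + 4 = 42892.
Real time: 42892 / (24) = 10723/6 s.
Target frame: (10723/6) × (30) = 53615.
At 30 labels/s: frame 53615 → 00:29:47:05.

00:29:47:05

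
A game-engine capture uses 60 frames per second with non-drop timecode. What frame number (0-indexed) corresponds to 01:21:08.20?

Total seconds to the label: (1 × 3600 + 21 × 60 + 8) = 4868.
Frame index = 4868 × 60 + 20 = 292100.

frame 292100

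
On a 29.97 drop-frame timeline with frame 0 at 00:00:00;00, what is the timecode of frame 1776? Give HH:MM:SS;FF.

Each 10-minute DF block holds 10 × 60 × 30 − 9 × 2 = 17982 frames. 1776 ÷ 17982 → 0 full blocks, remainder 1776.
Within the partial block the first minute is 1800 frames and each further minute 1798, so 0 further minute boundaries passed. Total skipped labels = 18 × 0 + 2 × 0 = 0.
Non-drop label index = 1776 + 0 = 1776; at 30 labels/s that is 00:00:59:06, i.e. DF 00:00:59;06.

00:00:59;06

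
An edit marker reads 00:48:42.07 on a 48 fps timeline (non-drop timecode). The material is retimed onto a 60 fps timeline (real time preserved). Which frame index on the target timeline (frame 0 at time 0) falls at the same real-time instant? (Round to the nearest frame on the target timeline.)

frame 175329

Source frame index: (0×3600 + 48×60 + 42) × 48 + 7 = 140263.
Real time: 140263 / (48) = 140263/48 s.
Target frame: (140263/48) × (60) = 701315/4 ≈ 175328.750 → 175329.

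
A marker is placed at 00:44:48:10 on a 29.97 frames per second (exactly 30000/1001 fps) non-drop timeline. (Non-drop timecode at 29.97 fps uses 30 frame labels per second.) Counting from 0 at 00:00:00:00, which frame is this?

frame 80650

Total seconds to the label: (0 × 3600 + 44 × 60 + 48) = 2688.
Frame index = 2688 × 30 + 10 = 80650.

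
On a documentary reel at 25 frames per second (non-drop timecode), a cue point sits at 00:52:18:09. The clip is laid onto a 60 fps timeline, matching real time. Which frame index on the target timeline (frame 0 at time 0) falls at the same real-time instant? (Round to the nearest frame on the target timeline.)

frame 188302

Source frame index: (0×3600 + 52×60 + 18) × 25 + 9 = 78459.
Real time: 78459 / (25) = 78459/25 s.
Target frame: (78459/25) × (60) = 941508/5 ≈ 188301.600 → 188302.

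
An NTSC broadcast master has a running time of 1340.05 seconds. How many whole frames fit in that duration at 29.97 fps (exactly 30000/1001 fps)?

Frames = 1340.05 × 30000/1001 = 40201500/1001 ≈ 40161.3387.
Complete frames: 40161.

40161 frames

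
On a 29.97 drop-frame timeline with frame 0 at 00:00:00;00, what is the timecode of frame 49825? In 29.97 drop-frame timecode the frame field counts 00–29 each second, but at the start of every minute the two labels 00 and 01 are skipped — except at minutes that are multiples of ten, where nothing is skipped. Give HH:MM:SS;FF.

00:27:42;15

Each 10-minute DF block holds 10 × 60 × 30 − 9 × 2 = 17982 frames. 49825 ÷ 17982 → 2 full blocks, remainder 13861.
Within the partial block the first minute is 1800 frames and each further minute 1798, so 7 further minute boundaries passed. Total skipped labels = 18 × 2 + 2 × 7 = 50.
Non-drop label index = 49825 + 50 = 49875; at 30 labels/s that is 00:27:42:15, i.e. DF 00:27:42;15.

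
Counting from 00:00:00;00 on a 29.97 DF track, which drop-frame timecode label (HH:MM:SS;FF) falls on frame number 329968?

Ten DF minutes hold 17982 frames, so frame 329968 lies in block 18 (frames 323676–341657) with 6292 frames into that block.
The block's first minute is 1800 frames and the rest 1798 each; 6292 frames reaches minute 3, so 18 × 18 + 3 × 2 = 330 labels have been skipped so far.
Adding those back, label number 329968 + 330 = 330298 at 30 labels/s is 11009 s + 28 f = 3 h 3 min 29 s frame 28, i.e. 03:03:29;28.

03:03:29;28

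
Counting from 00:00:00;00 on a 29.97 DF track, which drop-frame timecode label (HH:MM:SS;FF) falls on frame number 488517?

Each 10-minute DF block holds 10 × 60 × 30 − 9 × 2 = 17982 frames. 488517 ÷ 17982 → 27 full blocks, remainder 3003.
Within the partial block the first minute is 1800 frames and each further minute 1798, so 1 further minute boundary passed. Total skipped labels = 18 × 27 + 2 × 1 = 488.
Non-drop label index = 488517 + 488 = 489005; at 30 labels/s that is 04:31:40:05, i.e. DF 04:31:40;05.

04:31:40;05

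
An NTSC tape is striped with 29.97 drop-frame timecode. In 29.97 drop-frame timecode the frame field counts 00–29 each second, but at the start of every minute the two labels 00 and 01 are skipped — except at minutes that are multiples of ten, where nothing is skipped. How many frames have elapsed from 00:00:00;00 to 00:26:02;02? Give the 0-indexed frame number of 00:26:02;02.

46814

Complete 10-minute blocks: 2, each 17982 frames → 35964.
Remaining 6 whole minutes in the current block: 1800 + 5 × 1798 = 10790 frames.
Within the current minute: 2 × 30 + 2 − 2 = 60 (labels ;00/;01 skipped at this minute). Total = 35964 + 10790 + 60 = 46814.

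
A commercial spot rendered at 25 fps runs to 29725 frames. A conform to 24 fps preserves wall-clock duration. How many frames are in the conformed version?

28536 frames

Target frames = source frames × (target rate / source rate) = 29725 × (24)/(25) = 29725 × 24/25 = 28536.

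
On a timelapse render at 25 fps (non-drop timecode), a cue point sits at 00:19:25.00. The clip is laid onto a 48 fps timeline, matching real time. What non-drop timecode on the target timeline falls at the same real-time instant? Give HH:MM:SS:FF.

Source frame index: (0×3600 + 19×60 + 25) × 25 + 0 = 29125.
Real time: 29125 / (25) = 1165 s.
Target frame: (1165) × (48) = 55920.
At 48 labels/s: frame 55920 → 00:19:25:00.

00:19:25:00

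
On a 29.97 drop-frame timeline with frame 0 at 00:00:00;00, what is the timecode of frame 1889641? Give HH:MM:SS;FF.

17:30:51;01

Ten DF minutes hold 17982 frames, so frame 1889641 lies in block 105 (frames 1888110–1906091) with 1531 frames into that block.
The block's first minute is 1800 frames and the rest 1798 each; 1531 frames reaches minute 0, so 105 × 18 + 0 × 2 = 1890 labels have been skipped so far.
Adding those back, label number 1889641 + 1890 = 1891531 at 30 labels/s is 63051 s + 1 f = 17 h 30 min 51 s frame 1, i.e. 17:30:51;01.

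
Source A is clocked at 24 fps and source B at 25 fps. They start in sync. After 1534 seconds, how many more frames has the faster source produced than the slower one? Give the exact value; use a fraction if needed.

A emits 24 × 1534 = 36816 frames; B emits 25 × 1534 = 38350.
Difference = 1534 frames; B is ahead of A.

1534 frames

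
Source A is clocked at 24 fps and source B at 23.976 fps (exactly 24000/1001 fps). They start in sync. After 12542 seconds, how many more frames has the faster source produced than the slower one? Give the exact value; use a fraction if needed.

301008/1001 frames

A emits 24 × 12542 = 301008 frames; B emits 24000/1001 × 12542 = 301008000/1001.
Difference = 301008/1001 frames (≈ 300.7073); B is behind A.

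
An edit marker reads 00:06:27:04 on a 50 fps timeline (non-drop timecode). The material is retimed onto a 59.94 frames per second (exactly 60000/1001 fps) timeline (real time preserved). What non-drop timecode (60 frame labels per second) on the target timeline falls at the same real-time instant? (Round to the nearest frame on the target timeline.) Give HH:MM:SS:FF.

Source frame index: (0×3600 + 6×60 + 27) × 50 + 4 = 19354.
Real time: 19354 / (50) = 9677/25 s.
Target frame: (9677/25) × (60000/1001) = 23224800/1001 ≈ 23201.598 → 23202.
At 60 labels/s: frame 23202 → 00:06:26:42.

00:06:26:42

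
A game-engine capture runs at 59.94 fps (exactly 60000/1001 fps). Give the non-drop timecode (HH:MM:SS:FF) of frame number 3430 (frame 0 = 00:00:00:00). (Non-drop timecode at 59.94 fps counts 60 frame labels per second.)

3430 ÷ 60 = 57 full seconds, remainder 10 frames.
57 s = 0 h 0 min 57 s.
Timecode: 00:00:57:10.

00:00:57:10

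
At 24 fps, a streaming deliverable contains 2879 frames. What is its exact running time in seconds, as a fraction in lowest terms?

Running time = 2879 ÷ (24) = 2879 × 1/24 = 2879/24 s.

2879/24 seconds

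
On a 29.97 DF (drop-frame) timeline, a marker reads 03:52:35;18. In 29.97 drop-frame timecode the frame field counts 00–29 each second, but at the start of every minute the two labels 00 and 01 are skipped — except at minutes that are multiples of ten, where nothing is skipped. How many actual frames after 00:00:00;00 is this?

As if non-drop at 30 labels/s: (3 × 3600 + 52 × 60 + 35) × 30 + 18 = 418668.
Minute boundaries passed: 232; those not divisible by 10: 232 − 23 = 209; dropped labels = 2 × 209 = 418.
Actual frame index = 418668 − 418 = 418250.

418250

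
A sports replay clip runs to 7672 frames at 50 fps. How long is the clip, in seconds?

153.44 seconds

Running time = 7672 / (50) = 153.44 s.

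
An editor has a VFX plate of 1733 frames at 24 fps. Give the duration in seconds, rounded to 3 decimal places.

72.208 seconds

Running time = 1733 × 1/24 = 1733/24 s ≈ 72.208 s.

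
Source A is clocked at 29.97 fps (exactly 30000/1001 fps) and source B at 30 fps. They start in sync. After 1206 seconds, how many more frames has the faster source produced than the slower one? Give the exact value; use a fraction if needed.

A emits 30000/1001 × 1206 = 36180000/1001 frames; B emits 30 × 1206 = 36180.
Difference = 36180/1001 frames (≈ 36.1439); B is ahead of A.

36180/1001 frames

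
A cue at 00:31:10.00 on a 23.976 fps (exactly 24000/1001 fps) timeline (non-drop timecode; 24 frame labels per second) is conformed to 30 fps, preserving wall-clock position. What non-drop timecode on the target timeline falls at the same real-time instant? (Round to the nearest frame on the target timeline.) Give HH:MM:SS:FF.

00:31:11:26

Source frame index: (0×3600 + 31×60 + 10) × 24 + 0 = 44880.
Real time: 44880 / (24000/1001) = 187187/100 s.
Target frame: (187187/100) × (30) = 561561/10 ≈ 56156.100 → 56156.
At 30 labels/s: frame 56156 → 00:31:11:26.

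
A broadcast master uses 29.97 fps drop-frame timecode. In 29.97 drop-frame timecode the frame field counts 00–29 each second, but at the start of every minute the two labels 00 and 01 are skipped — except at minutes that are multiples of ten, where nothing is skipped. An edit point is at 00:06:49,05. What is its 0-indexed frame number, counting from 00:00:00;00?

As if non-drop at 30 labels/s: (0 × 3600 + 6 × 60 + 49) × 30 + 5 = 12275.
Minute boundaries passed: 6; those not divisible by 10: 6 − 0 = 6; dropped labels = 2 × 6 = 12.
Actual frame index = 12275 − 12 = 12263.

12263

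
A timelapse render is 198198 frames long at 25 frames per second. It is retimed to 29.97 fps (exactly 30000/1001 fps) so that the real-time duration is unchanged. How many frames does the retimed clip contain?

237600 frames

Target frames = source frames × (target rate / source rate) = 198198 × (30000/1001)/(25) = 198198 × 1200/1001 = 237600.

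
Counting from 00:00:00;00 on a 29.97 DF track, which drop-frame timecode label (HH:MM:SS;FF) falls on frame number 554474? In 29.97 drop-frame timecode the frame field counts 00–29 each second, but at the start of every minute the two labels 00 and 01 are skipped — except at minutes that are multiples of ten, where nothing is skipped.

Each 10-minute DF block holds 10 × 60 × 30 − 9 × 2 = 17982 frames. 554474 ÷ 17982 → 30 full blocks, remainder 15014.
Within the partial block the first minute is 1800 frames and each further minute 1798, so 8 further minute boundaries passed. Total skipped labels = 18 × 30 + 2 × 8 = 556.
Non-drop label index = 554474 + 556 = 555030; at 30 labels/s that is 05:08:21:00, i.e. DF 05:08:21;00.

05:08:21;00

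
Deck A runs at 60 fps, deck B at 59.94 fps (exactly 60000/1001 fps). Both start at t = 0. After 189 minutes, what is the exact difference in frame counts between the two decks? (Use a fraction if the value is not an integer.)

189 min = 11340 s.
A emits 60 × 11340 = 680400 frames; B emits 60000/1001 × 11340 = 97200000/143.
Difference = 97200/143 frames (≈ 679.7203); B is behind A.

97200/143 frames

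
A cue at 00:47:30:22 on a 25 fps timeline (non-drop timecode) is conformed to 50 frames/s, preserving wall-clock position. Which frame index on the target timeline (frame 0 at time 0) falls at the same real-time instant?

Source frame index: (0×3600 + 47×60 + 30) × 25 + 22 = 71272.
Real time: 71272 / (25) = 71272/25 s.
Target frame: (71272/25) × (50) = 142544.

frame 142544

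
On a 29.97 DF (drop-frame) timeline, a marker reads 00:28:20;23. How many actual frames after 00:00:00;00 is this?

50971

Complete 10-minute blocks: 2, each 17982 frames → 35964.
Remaining 8 whole minutes in the current block: 1800 + 7 × 1798 = 14386 frames.
Within the current minute: 20 × 30 + 23 − 2 = 621 (labels ;00/;01 skipped at this minute). Total = 35964 + 14386 + 621 = 50971.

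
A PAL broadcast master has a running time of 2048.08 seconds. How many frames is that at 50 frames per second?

102404 frames

Frames = 2048.08 × 50 = 102404.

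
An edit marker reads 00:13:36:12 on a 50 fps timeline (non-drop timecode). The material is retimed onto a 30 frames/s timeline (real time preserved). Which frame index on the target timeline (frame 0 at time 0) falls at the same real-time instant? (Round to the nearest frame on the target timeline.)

Source frame index: (0×3600 + 13×60 + 36) × 50 + 12 = 40812.
Real time: 40812 / (50) = 20406/25 s.
Target frame: (20406/25) × (30) = 122436/5 ≈ 24487.200 → 24487.

frame 24487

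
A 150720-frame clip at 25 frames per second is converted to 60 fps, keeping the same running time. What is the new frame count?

Target frames = source frames × (target rate / source rate) = 150720 × (60)/(25) = 150720 × 12/5 = 361728.

361728 frames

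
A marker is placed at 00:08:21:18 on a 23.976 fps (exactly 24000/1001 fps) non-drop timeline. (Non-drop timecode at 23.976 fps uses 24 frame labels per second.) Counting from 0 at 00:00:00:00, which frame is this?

Total seconds to the label: (0 × 3600 + 8 × 60 + 21) = 501.
Frame index = 501 × 24 + 18 = 12042.

frame 12042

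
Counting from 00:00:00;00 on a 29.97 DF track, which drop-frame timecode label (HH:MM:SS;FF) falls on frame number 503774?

Each 10-minute DF block holds 10 × 60 × 30 − 9 × 2 = 17982 frames. 503774 ÷ 17982 → 28 full blocks, remainder 278.
Within the partial block the first minute is 1800 frames and each further minute 1798, so 0 further minute boundaries passed. Total skipped labels = 18 × 28 + 2 × 0 = 504.
Non-drop label index = 503774 + 504 = 504278; at 30 labels/s that is 04:40:09:08, i.e. DF 04:40:09;08.

04:40:09;08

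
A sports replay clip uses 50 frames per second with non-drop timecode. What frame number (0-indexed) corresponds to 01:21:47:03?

frame 245353

Total seconds to the label: (1 × 3600 + 21 × 60 + 47) = 4907.
Frame index = 4907 × 50 + 3 = 245353.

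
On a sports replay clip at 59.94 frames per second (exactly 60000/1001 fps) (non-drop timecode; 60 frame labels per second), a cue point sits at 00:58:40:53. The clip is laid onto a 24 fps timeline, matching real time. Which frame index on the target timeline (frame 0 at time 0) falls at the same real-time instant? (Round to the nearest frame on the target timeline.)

frame 84586

Source frame index: (0×3600 + 58×60 + 40) × 60 + 53 = 211253.
Real time: 211253 / (60000/1001) = 211464253/60000 s.
Target frame: (211464253/60000) × (24) = 211464253/2500 ≈ 84585.701 → 84586.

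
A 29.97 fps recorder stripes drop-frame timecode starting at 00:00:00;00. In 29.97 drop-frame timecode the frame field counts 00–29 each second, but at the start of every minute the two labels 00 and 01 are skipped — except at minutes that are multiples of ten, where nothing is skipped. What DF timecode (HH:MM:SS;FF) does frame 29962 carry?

Ten DF minutes hold 17982 frames, so frame 29962 lies in block 1 (frames 17982–35963) with 11980 frames into that block.
The block's first minute is 1800 frames and the rest 1798 each; 11980 frames reaches minute 6, so 1 × 18 + 6 × 2 = 30 labels have been skipped so far.
Adding those back, label number 29962 + 30 = 29992 at 30 labels/s is 999 s + 22 f = 0 h 16 min 39 s frame 22, i.e. 00:16:39;22.

00:16:39;22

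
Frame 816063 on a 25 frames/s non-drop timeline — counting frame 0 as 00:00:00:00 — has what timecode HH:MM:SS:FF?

816063 ÷ 25 = 32642 full seconds, remainder 13 frames.
32642 s = 9 h 4 min 2 s.
Timecode: 09:04:02:13.

09:04:02:13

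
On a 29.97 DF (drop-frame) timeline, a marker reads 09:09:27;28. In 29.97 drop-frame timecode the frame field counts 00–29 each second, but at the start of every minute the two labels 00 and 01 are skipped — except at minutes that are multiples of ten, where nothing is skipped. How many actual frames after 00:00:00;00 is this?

988048

Complete 10-minute blocks: 54, each 17982 frames → 971028.
Remaining 9 whole minutes in the current block: 1800 + 8 × 1798 = 16184 frames.
Within the current minute: 27 × 30 + 28 − 2 = 836 (labels ;00/;01 skipped at this minute). Total = 971028 + 16184 + 836 = 988048.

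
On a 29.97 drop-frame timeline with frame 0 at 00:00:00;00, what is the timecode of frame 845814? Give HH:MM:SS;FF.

Each 10-minute DF block holds 10 × 60 × 30 − 9 × 2 = 17982 frames. 845814 ÷ 17982 → 47 full blocks, remainder 660.
Within the partial block the first minute is 1800 frames and each further minute 1798, so 0 further minute boundaries passed. Total skipped labels = 18 × 47 + 2 × 0 = 846.
Non-drop label index = 845814 + 846 = 846660; at 30 labels/s that is 07:50:22:00, i.e. DF 07:50:22;00.

07:50:22;00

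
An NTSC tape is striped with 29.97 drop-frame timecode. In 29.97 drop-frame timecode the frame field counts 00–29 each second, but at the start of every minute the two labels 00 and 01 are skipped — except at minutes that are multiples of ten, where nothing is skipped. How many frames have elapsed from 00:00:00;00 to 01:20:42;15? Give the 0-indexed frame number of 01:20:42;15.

As if non-drop at 30 labels/s: (1 × 3600 + 20 × 60 + 42) × 30 + 15 = 145275.
Minute boundaries passed: 80; those not divisible by 10: 80 − 8 = 72; dropped labels = 2 × 72 = 144.
Actual frame index = 145275 − 144 = 145131.

145131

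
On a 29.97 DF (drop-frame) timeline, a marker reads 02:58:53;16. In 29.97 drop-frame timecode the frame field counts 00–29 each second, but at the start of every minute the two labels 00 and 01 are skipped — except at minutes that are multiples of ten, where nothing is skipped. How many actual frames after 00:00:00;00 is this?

321684

Complete 10-minute blocks: 17, each 17982 frames → 305694.
Remaining 8 whole minutes in the current block: 1800 + 7 × 1798 = 14386 frames.
Within the current minute: 53 × 30 + 16 − 2 = 1604 (labels ;00/;01 skipped at this minute). Total = 305694 + 14386 + 1604 = 321684.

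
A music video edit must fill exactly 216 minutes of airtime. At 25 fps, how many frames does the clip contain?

216 min = 12960 s.
Frames = 12960 × 25 = 324000.

324000 frames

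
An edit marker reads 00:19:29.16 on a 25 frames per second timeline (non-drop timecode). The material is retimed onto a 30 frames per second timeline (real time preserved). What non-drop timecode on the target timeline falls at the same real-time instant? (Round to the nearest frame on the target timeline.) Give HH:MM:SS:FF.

Source frame index: (0×3600 + 19×60 + 29) × 25 + 16 = 29241.
Real time: 29241 / (25) = 29241/25 s.
Target frame: (29241/25) × (30) = 175446/5 ≈ 35089.200 → 35089.
At 30 labels/s: frame 35089 → 00:19:29:19.

00:19:29:19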